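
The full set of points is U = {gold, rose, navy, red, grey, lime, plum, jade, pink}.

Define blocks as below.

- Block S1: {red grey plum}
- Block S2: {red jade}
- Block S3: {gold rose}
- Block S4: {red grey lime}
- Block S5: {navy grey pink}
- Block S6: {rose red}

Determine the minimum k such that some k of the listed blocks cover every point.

5

S1 and S2 and S3 and S4 and S5 together: S1 ∪ S2 ∪ S3 ∪ S4 ∪ S5 = {gold, rose, navy, red, grey, lime, plum, jade, pink} — every point is covered.
No 4 of the 6 blocks cover everything (all 15 combinations miss at least one point), so 5 is optimal.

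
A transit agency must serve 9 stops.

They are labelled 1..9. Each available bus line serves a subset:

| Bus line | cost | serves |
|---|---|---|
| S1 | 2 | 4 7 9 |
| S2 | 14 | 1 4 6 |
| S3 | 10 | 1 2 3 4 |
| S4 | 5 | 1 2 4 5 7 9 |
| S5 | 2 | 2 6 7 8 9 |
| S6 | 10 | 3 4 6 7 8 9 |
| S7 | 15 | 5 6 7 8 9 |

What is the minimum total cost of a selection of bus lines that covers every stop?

S4, S6 together cover every stop (S4 ∪ S6 = {1, 2, 3, 4, 5, 6, 7, 8, 9}); total cost 5 + 10 = 15.
The greedy pick S5, S4, S3 costs 17; no covering selection beats 15.

15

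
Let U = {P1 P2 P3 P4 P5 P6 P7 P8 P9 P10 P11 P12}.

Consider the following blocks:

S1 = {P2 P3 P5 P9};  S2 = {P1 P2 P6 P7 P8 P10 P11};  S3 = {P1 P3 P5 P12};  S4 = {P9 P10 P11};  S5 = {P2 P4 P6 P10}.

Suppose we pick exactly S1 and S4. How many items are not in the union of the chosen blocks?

Union of S1, S4 = {P2, P3, P5, P9, P10, P11}.
Not covered: P1, P4, P6, P7, P8, P12 — 6 items.

6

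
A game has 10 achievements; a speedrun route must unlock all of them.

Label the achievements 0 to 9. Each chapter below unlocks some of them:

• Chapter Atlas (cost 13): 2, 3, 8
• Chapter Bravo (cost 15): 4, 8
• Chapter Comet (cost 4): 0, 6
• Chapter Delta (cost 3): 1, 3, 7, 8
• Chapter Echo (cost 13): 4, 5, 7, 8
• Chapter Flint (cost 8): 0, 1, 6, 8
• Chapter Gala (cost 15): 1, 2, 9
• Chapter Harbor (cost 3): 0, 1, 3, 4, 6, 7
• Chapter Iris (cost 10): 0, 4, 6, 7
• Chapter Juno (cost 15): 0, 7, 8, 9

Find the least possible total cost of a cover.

Echo, Gala, Harbor together cover every achievement (Echo ∪ Gala ∪ Harbor = {0, 1, 2, 3, 4, 5, 6, 7, 8, 9}); total cost 13 + 15 + 3 = 31.
The greedy pick Harbor, Delta, Gala, Echo costs 34; no covering selection beats 31.

31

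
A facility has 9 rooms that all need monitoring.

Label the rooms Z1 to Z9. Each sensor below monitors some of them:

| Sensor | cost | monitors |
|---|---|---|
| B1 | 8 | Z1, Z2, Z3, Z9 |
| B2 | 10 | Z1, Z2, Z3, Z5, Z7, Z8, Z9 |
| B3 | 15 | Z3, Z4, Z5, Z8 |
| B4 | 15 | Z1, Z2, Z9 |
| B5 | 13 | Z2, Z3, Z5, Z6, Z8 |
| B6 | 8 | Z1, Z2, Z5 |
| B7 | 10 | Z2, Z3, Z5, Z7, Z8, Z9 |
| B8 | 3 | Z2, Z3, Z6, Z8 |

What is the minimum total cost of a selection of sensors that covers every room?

B2, B3, B8 together cover every room (B2 ∪ B3 ∪ B8 = {Z1, Z2, Z3, Z4, Z5, Z6, Z7, Z8, Z9}); total cost 10 + 15 + 3 = 28.
No covering selection has total cost below 28.

28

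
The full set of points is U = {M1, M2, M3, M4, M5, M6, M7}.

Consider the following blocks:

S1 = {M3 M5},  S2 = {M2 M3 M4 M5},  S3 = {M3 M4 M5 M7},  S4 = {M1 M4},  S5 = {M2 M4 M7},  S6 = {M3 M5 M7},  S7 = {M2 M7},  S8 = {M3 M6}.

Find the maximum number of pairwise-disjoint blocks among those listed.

3

S1, S4, S7 are pairwise disjoint (S1={M3,M5}; S4={M1,M4}; S7={M2,M7}).
Every remaining block overlaps one of these, and no 4 of the listed blocks are pairwise disjoint, so 3 is the maximum.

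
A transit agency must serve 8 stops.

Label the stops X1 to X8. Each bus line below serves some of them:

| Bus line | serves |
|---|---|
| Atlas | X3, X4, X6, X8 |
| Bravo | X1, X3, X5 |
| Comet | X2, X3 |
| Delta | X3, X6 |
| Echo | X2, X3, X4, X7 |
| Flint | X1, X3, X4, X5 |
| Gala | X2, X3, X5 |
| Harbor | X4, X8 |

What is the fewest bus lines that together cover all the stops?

Take {Atlas, Echo, Flint}. Their union is {X1, X2, X3, X4, X5, X6, X7, X8}, which is all 8 stops.
Only Echo contains X7, so Echo is forced; the remaining 4 stops need at least 2 more bus lines (each remaining bus line adds at most 2) — so at least 3 bus lines are needed, and 3 is optimal.

3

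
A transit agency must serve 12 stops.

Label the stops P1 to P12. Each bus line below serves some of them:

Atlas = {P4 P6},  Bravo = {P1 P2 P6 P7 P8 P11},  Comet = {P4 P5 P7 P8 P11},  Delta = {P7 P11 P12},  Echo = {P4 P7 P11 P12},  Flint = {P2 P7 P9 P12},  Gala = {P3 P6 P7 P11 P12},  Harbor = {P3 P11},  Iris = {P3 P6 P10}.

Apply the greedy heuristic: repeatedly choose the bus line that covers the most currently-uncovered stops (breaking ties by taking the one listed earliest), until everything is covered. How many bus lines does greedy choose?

Greedy: pick Bravo (covers 6 new) → pick Comet (covers 2 new) → pick Flint (covers 2 new) → pick Iris (covers 2 new). Total picks: 4.

4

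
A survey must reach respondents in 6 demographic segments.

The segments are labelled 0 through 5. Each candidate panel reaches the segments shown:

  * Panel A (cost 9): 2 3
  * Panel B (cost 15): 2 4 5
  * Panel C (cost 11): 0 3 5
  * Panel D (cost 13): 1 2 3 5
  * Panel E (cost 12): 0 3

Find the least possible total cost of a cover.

39

B, C, D together cover every segment (B ∪ C ∪ D = {0, 1, 2, 3, 4, 5}); total cost 15 + 11 + 13 = 39.
No covering selection has total cost below 39.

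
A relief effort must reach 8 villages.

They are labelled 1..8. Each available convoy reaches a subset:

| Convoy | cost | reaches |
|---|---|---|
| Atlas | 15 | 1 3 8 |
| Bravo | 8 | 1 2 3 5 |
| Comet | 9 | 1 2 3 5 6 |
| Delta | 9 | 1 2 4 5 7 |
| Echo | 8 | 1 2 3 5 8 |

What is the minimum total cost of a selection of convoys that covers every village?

Comet, Delta, Echo together cover every village (Comet ∪ Delta ∪ Echo = {1, 2, 3, 4, 5, 6, 7, 8}); total cost 9 + 9 + 8 = 26.
No covering selection has total cost below 26.

26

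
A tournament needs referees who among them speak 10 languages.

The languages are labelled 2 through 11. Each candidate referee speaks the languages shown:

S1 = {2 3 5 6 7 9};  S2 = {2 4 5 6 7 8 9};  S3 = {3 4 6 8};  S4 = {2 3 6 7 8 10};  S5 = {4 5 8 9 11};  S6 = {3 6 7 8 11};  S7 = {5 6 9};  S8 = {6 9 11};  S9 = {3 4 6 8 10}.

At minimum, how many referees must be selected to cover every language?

2

Take {S4, S5}. Their union is {2, 3, 4, 5, 6, 7, 8, 9, 10, 11}, which is all 10 languages.
No single referee has all 10 languages (the largest, S2, has 7), so 2 is optimal.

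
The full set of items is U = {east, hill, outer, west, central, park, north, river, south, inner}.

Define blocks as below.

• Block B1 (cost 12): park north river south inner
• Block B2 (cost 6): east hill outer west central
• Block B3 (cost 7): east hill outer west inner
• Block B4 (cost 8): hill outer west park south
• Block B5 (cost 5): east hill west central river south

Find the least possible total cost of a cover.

B1, B2 together cover every item (B1 ∪ B2 = {east, hill, outer, west, central, park, north, river, south, inner}); total cost 12 + 6 = 18.
The greedy pick B5, B3, B1 costs 24; no covering selection beats 18.

18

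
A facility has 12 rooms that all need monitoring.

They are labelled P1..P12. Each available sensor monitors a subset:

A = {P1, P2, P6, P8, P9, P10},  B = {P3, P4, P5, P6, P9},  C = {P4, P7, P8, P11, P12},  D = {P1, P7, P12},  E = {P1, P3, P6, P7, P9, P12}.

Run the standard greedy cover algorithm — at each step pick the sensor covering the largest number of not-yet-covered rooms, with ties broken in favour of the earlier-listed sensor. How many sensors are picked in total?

Greedy: pick A (covers 6 new) → pick C (covers 4 new) → pick B (covers 2 new). Total picks: 3.

3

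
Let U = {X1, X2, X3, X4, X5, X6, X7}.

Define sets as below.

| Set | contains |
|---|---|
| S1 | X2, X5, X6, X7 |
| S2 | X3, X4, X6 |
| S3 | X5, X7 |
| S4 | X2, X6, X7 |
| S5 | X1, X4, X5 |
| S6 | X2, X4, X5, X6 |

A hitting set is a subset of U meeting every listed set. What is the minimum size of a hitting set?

H = {X4, X7} meets every set (each contains at least one member of H), and |H| = 2.
The sets S2, S3 are pairwise disjoint, so any hitting set needs a separate element for each — at least 2. Hence 2 is optimal.

2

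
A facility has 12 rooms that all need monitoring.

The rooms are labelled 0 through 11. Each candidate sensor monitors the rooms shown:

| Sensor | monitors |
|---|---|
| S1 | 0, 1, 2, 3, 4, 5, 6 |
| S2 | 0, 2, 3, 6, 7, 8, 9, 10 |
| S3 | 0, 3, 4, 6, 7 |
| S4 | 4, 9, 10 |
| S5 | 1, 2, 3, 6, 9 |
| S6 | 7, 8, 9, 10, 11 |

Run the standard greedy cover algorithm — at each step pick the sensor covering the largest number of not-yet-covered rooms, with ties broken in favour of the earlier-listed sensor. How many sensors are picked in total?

3

Greedy: pick S2 (covers 8 new) → pick S1 (covers 3 new) → pick S6 (covers 1 new). Total picks: 3.
(The true minimum cover uses only 2 sensors, so greedy is not optimal here.)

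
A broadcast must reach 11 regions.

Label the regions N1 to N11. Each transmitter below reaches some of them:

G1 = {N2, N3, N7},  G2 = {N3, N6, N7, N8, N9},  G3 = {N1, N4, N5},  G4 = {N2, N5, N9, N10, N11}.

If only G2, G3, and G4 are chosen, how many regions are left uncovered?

Union of G2, G3, G4 = {N1, N2, N3, N4, N5, N6, N7, N8, N9, N10, N11} — that's every region, so 0 are uncovered.

0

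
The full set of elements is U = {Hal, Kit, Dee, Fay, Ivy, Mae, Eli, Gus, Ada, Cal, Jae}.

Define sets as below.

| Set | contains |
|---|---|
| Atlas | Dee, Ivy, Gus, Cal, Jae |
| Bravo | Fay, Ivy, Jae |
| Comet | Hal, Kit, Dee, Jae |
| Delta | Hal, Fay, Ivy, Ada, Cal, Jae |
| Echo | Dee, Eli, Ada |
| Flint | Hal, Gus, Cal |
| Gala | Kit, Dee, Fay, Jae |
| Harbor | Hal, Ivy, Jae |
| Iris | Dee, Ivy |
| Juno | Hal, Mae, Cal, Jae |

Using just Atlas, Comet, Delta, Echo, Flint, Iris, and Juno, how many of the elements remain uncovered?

Union of Atlas, Comet, Delta, Echo, Flint, Iris, Juno = {Hal, Kit, Dee, Fay, Ivy, Mae, Eli, Gus, Ada, Cal, Jae} — that's every element, so 0 are uncovered.

0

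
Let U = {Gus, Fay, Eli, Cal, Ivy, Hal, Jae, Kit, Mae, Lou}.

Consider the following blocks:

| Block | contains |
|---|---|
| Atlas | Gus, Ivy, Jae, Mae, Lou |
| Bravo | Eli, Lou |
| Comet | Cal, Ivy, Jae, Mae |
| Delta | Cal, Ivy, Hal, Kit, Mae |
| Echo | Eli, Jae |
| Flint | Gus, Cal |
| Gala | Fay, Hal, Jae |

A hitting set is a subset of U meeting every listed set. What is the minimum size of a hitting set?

The 3 elements {Eli, Cal, Jae} hit every block.
The blocks Bravo, Flint, Gala are pairwise disjoint, so any hitting set needs a separate element for each — at least 3. Hence 3 is optimal.

3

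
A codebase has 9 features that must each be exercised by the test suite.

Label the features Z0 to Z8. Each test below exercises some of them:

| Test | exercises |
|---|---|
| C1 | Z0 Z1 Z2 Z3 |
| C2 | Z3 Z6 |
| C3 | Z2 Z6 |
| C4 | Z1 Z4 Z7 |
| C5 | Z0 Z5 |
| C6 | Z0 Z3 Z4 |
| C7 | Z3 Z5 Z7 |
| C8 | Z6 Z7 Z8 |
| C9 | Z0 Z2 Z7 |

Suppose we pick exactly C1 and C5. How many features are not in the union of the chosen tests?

4

Union of C1, C5 = {Z0, Z1, Z2, Z3, Z5}.
Not covered: Z4, Z6, Z7, Z8 — 4 features.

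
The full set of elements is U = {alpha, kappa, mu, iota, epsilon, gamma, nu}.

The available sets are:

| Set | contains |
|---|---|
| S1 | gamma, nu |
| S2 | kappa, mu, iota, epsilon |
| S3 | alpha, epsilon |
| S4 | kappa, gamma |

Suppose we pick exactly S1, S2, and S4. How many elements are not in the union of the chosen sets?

Union of S1, S2, S4 = {kappa, mu, iota, epsilon, gamma, nu}.
Not covered: alpha — 1 element.

1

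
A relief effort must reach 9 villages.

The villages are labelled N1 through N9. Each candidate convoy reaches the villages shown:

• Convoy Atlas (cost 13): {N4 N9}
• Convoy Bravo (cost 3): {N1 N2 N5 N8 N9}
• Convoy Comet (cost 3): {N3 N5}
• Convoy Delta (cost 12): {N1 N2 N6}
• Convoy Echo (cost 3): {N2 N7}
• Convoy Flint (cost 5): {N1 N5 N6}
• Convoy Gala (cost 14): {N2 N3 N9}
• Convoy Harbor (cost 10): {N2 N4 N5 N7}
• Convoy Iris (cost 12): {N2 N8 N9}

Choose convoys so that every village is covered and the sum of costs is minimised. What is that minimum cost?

21

Bravo, Comet, Flint, Harbor together cover every village (Bravo ∪ Comet ∪ Flint ∪ Harbor = {N1, N2, N3, N4, N5, N6, N7, N8, N9}); total cost 3 + 3 + 5 + 10 = 21.
The greedy pick Bravo, Comet, Echo, Flint, Harbor costs 24; no covering selection beats 21.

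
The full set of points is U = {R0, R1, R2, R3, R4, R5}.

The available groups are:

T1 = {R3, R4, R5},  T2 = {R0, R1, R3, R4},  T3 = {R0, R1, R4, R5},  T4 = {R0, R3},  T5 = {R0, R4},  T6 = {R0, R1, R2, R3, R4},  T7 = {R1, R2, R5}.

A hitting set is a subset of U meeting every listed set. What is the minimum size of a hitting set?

2

Take H = {R0, R5}. Each listed group contains at least one of these, so H is a hitting set of size 2.
The groups T4, T7 are pairwise disjoint, so any hitting set needs a separate point for each — at least 2. Hence 2 is optimal.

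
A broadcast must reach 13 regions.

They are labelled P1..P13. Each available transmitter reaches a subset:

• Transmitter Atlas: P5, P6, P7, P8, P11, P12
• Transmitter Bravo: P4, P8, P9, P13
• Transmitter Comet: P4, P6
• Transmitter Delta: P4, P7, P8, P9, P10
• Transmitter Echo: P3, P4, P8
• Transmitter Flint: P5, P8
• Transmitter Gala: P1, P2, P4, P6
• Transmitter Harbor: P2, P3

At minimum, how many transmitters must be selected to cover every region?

Atlas and Bravo and Delta and Gala and Harbor together: Atlas ∪ Bravo ∪ Delta ∪ Gala ∪ Harbor = {P1, P2, P3, P4, P5, P6, P7, P8, P9, P10, P11, P12, P13} — every region is covered.
No 4 of the 8 transmitters cover everything (all 70 combinations miss at least one region), so 5 is optimal.

5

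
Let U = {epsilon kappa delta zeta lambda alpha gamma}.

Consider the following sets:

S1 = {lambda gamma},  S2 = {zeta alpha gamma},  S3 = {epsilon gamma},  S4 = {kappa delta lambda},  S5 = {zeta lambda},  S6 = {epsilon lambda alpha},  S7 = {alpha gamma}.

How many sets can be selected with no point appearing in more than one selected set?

2

S5, S7 are pairwise disjoint (S5={zeta,lambda}; S7={alpha,gamma}).
Every remaining set overlaps one of these, and no 3 of the listed sets are pairwise disjoint, so 2 is the maximum.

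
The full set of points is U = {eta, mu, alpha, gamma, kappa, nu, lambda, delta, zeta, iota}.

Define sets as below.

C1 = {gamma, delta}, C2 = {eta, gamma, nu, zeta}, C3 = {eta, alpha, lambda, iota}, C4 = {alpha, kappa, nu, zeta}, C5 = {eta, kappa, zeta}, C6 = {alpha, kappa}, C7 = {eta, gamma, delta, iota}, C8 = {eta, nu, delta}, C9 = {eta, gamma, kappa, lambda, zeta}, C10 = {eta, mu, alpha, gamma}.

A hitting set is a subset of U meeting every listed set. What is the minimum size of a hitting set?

3

Take H = {alpha, delta, zeta}. Each listed set contains at least one of these, so H is a hitting set of size 3.
No choice of 2 points meets every set, so 3 is the minimum.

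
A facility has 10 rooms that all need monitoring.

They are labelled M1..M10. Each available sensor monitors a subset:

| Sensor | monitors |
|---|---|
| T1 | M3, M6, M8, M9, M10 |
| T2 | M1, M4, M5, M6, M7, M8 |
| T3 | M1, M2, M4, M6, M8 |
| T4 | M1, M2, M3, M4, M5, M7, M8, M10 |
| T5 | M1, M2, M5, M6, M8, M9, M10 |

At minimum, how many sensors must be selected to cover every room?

Take {T1, T4}. Their union is {M1, M2, M3, M4, M5, M6, M7, M8, M9, M10}, which is all 10 rooms.
No single sensor has all 10 rooms (the largest, T4, has 8), so 2 is optimal.

2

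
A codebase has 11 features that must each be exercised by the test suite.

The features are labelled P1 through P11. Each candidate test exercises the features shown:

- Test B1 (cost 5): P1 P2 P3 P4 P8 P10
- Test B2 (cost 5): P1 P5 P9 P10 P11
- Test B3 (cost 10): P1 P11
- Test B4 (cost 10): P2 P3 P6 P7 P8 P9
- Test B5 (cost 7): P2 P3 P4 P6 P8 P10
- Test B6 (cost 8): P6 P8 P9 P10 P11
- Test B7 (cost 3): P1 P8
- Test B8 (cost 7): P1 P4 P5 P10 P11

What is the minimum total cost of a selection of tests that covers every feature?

17

B4, B8 together cover every feature (B4 ∪ B8 = {P1, P2, P3, P4, P5, P6, P7, P8, P9, P10, P11}); total cost 10 + 7 = 17.
The greedy pick B1, B2, B4 costs 20; no covering selection beats 17.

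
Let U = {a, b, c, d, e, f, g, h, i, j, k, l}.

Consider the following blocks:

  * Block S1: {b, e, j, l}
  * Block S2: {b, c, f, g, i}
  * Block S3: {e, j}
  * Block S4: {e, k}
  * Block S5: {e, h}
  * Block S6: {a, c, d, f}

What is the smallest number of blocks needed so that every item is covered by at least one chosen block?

5

S1, S2, S4, S5, and S6 cover everything between them: the union {a, b, c, d, e, f, g, h, i, j, k, l} is all of U.
No 4 of the 6 blocks cover everything (all 15 combinations miss at least one item), so 5 is optimal.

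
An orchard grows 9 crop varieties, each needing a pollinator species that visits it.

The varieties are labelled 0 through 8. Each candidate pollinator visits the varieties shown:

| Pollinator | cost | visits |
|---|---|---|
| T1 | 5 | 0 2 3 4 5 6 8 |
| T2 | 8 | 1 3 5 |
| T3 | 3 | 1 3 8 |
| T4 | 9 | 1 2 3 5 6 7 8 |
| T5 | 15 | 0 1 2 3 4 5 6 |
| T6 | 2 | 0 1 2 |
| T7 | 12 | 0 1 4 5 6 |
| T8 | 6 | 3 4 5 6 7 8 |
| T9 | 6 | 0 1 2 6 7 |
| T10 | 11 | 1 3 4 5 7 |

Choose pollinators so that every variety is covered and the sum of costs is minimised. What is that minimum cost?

8

T6, T8 together cover every variety (T6 ∪ T8 = {0, 1, 2, 3, 4, 5, 6, 7, 8}); total cost 2 + 6 = 8.
The greedy pick T6, T1, T8 costs 13; no covering selection beats 8.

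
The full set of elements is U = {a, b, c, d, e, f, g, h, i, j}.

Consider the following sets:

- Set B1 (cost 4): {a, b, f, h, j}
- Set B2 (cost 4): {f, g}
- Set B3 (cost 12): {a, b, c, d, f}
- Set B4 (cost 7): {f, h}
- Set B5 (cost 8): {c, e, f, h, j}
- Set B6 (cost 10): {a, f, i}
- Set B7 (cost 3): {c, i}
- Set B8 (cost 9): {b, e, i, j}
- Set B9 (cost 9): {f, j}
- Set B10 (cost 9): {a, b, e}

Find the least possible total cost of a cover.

27

B2, B3, B5, B7 together cover every element (B2 ∪ B3 ∪ B5 ∪ B7 = {a, b, c, d, e, f, g, h, i, j}); total cost 4 + 12 + 8 + 3 = 27.
The greedy pick B1, B7, B2, B5, B3 costs 31; no covering selection beats 27.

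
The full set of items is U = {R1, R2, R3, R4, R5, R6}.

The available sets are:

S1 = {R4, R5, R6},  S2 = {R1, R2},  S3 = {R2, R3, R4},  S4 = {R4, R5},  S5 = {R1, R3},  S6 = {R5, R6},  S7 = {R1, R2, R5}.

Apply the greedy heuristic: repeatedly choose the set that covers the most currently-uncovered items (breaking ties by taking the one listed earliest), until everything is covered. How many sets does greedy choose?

Greedy: pick S1 (covers 3 new) → pick S2 (covers 2 new) → pick S3 (covers 1 new). Total picks: 3.

3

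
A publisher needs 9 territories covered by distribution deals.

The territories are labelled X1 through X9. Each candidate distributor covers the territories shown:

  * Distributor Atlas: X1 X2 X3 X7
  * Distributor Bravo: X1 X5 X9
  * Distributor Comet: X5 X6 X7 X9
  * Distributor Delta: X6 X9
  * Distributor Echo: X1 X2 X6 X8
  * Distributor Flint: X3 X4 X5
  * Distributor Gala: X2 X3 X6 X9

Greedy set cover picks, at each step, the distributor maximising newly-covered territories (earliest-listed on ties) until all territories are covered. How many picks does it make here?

4

Greedy: pick Atlas (covers 4 new) → pick Comet (covers 3 new) → pick Echo (covers 1 new) → pick Flint (covers 1 new). Total picks: 4.
(The true minimum cover uses only 3 distributors, so greedy is not optimal here.)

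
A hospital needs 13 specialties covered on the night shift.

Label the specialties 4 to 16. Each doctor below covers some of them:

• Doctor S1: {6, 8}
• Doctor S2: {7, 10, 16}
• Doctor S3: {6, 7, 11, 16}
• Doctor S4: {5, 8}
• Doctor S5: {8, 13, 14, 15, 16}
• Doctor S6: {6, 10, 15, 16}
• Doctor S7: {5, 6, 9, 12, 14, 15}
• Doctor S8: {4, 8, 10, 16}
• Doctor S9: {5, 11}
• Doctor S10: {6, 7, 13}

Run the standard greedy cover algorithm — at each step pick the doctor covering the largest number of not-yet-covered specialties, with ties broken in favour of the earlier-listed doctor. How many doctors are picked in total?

Greedy: pick S7 (covers 6 new) → pick S8 (covers 4 new) → pick S3 (covers 2 new) → pick S5 (covers 1 new). Total picks: 4.

4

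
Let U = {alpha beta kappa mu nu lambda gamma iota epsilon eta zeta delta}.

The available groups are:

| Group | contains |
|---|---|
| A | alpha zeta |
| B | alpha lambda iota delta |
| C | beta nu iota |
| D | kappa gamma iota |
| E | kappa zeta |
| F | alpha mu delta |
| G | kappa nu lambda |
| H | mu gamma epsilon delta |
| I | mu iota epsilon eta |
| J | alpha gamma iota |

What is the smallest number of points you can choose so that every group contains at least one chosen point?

4

T = {alpha, kappa, iota, delta} meets every group (each contains at least one member of T), and |T| = 4.
No choice of 3 points meets every group, so 4 is the minimum.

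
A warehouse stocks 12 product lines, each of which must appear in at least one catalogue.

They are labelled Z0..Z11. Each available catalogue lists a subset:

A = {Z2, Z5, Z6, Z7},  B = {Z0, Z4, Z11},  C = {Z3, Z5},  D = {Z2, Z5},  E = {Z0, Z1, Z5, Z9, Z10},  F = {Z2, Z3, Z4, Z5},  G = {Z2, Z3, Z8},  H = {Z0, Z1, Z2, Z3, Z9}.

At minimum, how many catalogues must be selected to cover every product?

4

Take {A, B, E, G}. Their union is {Z0, Z1, Z2, Z3, Z4, Z5, Z6, Z7, Z8, Z9, Z10, Z11}, which is all 12 products.
Only E contains Z10, so E is forced; the remaining 7 products need at least 3 more catalogues (each remaining catalogue adds at most 3) — so at least 4 catalogues are needed, and 4 is optimal.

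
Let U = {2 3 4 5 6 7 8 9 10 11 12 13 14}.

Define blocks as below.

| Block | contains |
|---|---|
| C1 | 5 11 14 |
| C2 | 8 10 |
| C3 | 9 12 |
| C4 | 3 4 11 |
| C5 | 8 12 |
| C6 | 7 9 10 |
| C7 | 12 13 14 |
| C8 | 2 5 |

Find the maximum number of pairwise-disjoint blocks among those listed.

C2, C4, C7, C8 are pairwise disjoint (C2={8,10}; C4={3,4,11}; C7={12,13,14}; C8={2,5}).
Every remaining block overlaps one of these, and no 5 of the listed blocks are pairwise disjoint, so 4 is the maximum.

4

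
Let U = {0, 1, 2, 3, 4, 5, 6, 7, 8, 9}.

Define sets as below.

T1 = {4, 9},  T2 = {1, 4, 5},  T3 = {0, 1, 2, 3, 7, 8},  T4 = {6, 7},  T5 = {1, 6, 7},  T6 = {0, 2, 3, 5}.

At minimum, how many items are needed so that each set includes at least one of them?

3

H = {3, 4, 6} meets every set (each contains at least one member of H), and |H| = 3.
The sets T1, T5, T6 are pairwise disjoint, so any hitting set needs a separate item for each — at least 3. Hence 3 is optimal.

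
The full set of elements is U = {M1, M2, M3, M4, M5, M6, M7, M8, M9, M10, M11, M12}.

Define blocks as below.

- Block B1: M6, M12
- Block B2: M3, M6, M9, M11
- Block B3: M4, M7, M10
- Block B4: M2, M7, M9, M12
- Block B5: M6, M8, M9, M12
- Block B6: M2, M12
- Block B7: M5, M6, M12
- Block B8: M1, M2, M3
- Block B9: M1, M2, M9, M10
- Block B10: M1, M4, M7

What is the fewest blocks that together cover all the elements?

B2 and B3 and B5 and B7 and B9 together: B2 ∪ B3 ∪ B5 ∪ B7 ∪ B9 = {M1, M2, M3, M4, M5, M6, M7, M8, M9, M10, M11, M12} — every element is covered.
No 4 of the 10 blocks cover everything (all 210 combinations miss at least one element), so 5 is optimal.

5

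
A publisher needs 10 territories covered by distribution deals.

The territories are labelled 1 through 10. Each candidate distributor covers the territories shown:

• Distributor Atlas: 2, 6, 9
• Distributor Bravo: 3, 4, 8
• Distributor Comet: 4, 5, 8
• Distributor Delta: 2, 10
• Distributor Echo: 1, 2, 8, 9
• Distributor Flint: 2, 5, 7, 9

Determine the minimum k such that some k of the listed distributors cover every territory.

Take {Atlas, Bravo, Delta, Echo, Flint}. Their union is {1, 2, 3, 4, 5, 6, 7, 8, 9, 10}, which is all 10 territories.
No 4 of the 6 distributors cover everything (all 15 combinations miss at least one territory), so 5 is optimal.

5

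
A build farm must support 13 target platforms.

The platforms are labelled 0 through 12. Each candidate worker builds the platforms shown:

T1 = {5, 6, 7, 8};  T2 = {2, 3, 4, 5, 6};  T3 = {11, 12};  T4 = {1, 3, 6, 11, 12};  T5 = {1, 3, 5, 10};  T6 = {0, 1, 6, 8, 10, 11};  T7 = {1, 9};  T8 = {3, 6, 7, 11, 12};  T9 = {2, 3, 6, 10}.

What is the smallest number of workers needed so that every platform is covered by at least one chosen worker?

4

Take {T2, T6, T7, T8}. Their union is {0, 1, 2, 3, 4, 5, 6, 7, 8, 9, 10, 11, 12}, which is all 13 platforms.
Only T7 contains 9, so T7 is forced; the remaining 11 platforms need at least 3 more workers (each remaining worker adds at most 5) — so at least 4 workers are needed, and 4 is optimal.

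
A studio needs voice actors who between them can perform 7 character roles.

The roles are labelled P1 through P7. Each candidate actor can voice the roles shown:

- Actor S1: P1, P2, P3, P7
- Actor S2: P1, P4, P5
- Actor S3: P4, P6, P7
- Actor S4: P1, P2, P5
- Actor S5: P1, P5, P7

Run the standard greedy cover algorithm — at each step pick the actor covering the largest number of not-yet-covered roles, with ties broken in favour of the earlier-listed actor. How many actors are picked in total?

Greedy: pick S1 (covers 4 new) → pick S2 (covers 2 new) → pick S3 (covers 1 new). Total picks: 3.

3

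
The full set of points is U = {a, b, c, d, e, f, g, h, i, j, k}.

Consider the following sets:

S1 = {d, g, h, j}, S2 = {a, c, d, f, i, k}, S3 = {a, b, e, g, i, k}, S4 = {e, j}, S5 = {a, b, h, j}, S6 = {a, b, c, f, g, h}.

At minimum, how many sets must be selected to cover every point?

S2, S4, and S6 cover everything between them: the union {a, b, c, d, e, f, g, h, i, j, k} is all of U.
No 2 of the 6 sets cover everything (all 15 combinations miss at least one point), so 3 is optimal.

3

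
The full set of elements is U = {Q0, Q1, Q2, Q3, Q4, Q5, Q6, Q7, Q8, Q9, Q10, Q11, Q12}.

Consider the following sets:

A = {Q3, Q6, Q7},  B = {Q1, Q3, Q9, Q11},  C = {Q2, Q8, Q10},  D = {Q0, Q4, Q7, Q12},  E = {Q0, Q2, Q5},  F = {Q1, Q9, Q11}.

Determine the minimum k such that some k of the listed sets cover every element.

A, C, D, E, and F cover everything between them: the union {Q0, Q1, Q2, Q3, Q4, Q5, Q6, Q7, Q8, Q9, Q10, Q11, Q12} is all of U.
Only A contains Q6, so A is forced; the remaining 10 elements need at least 4 more sets (each remaining set adds at most 3) — so at least 5 sets are needed, and 5 is optimal.

5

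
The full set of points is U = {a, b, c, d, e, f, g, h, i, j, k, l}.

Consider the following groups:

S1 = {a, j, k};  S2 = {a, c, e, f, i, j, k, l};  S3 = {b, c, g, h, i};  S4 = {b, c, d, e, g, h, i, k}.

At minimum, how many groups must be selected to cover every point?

2

S2 and S4 cover everything between them: the union {a, b, c, d, e, f, g, h, i, j, k, l} is all of U.
No single group has all 12 points (the largest, S2, has 8), so 2 is optimal.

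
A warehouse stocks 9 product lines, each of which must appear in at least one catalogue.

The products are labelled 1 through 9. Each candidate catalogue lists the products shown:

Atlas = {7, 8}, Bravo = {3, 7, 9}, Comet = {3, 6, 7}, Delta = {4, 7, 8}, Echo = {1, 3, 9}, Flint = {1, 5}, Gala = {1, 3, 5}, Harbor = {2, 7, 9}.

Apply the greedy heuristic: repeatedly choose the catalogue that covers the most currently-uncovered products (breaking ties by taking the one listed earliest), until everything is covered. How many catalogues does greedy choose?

5

Greedy: pick Bravo (covers 3 new) → pick Delta (covers 2 new) → pick Flint (covers 2 new) → pick Comet (covers 1 new) → pick Harbor (covers 1 new). Total picks: 5.
(The true minimum cover uses only 4 catalogues, so greedy is not optimal here.)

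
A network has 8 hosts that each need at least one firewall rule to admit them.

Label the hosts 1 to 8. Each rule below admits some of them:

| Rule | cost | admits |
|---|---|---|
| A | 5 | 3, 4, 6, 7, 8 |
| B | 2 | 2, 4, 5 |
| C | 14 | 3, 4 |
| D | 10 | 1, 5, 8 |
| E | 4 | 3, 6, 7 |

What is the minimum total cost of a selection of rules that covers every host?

B, D, E together cover every host (B ∪ D ∪ E = {1, 2, 3, 4, 5, 6, 7, 8}); total cost 2 + 10 + 4 = 16.
The greedy pick B, A, D costs 17; no covering selection beats 16.

16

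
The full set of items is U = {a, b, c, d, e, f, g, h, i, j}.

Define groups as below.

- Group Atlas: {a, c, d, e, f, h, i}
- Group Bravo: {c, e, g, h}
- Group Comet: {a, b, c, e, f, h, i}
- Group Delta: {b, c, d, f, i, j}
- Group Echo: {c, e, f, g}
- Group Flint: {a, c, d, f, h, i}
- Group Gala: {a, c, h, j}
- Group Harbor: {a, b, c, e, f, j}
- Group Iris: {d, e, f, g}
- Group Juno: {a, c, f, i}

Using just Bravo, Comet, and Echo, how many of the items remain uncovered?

Union of Bravo, Comet, Echo = {a, b, c, e, f, g, h, i}.
Not covered: d, j — 2 items.

2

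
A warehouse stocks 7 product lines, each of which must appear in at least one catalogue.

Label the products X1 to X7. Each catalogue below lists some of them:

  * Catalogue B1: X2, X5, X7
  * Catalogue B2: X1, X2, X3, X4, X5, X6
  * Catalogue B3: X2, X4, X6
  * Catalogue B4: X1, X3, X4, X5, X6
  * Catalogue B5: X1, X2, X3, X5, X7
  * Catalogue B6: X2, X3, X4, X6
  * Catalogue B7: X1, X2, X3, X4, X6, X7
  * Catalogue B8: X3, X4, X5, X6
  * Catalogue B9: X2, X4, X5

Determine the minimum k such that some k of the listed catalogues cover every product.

2

Take {B4, B5}. Their union is {X1, X2, X3, X4, X5, X6, X7}, which is all 7 products.
No single catalogue has all 7 products (the largest, B2, has 6), so 2 is optimal.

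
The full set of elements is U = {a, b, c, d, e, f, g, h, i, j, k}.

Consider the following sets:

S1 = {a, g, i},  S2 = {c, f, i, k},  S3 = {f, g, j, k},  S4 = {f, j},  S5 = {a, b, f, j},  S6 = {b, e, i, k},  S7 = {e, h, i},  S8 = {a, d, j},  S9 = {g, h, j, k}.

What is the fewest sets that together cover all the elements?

Take {S2, S6, S8, S9}. Their union is {a, b, c, d, e, f, g, h, i, j, k}, which is all 11 elements.
Only S2 contains c, so S2 is forced; the remaining 7 elements need at least 3 more sets (each remaining set adds at most 3) — so at least 4 sets are needed, and 4 is optimal.

4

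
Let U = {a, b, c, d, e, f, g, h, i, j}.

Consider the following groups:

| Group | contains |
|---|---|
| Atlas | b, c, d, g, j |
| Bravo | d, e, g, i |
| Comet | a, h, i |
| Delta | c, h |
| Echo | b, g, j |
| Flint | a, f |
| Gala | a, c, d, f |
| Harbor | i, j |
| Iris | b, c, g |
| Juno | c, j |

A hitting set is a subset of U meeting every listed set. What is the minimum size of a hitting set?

T = {a, c, i, j} meets every group (each contains at least one member of T), and |T| = 4.
No choice of 3 elements meets every group, so 4 is the minimum.

4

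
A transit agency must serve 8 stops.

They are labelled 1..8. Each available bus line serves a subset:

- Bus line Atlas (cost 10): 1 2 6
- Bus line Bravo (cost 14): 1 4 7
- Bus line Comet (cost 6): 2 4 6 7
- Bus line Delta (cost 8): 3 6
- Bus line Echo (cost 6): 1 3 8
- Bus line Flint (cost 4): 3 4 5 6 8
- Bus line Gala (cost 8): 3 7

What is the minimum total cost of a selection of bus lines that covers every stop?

Comet, Echo, Flint together cover every stop (Comet ∪ Echo ∪ Flint = {1, 2, 3, 4, 5, 6, 7, 8}); total cost 6 + 6 + 4 = 16.
No covering selection has total cost below 16.

16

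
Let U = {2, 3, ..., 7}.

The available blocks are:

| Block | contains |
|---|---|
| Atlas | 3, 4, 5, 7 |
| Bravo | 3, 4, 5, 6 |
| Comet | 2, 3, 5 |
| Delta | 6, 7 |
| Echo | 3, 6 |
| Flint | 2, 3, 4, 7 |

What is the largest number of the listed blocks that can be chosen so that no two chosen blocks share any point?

Comet, Delta are pairwise disjoint (Comet={2,3,5}; Delta={6,7}).
Every remaining block overlaps one of these, and no 3 of the listed blocks are pairwise disjoint, so 2 is the maximum.

2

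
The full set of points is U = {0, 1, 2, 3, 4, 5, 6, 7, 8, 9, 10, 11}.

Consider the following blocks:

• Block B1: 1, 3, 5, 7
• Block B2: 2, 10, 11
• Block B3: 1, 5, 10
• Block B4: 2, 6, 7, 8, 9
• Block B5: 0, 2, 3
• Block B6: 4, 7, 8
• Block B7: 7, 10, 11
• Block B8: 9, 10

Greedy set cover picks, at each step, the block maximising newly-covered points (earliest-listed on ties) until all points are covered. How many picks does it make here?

5

Greedy: pick B4 (covers 5 new) → pick B1 (covers 3 new) → pick B2 (covers 2 new) → pick B5 (covers 1 new) → pick B6 (covers 1 new). Total picks: 5.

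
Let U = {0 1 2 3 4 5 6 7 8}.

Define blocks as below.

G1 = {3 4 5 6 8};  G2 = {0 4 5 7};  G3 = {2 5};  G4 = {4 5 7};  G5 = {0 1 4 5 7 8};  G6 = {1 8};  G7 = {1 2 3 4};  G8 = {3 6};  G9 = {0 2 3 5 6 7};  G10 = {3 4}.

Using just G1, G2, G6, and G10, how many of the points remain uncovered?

1

Union of G1, G2, G6, G10 = {0, 1, 3, 4, 5, 6, 7, 8}.
Not covered: 2 — 1 point.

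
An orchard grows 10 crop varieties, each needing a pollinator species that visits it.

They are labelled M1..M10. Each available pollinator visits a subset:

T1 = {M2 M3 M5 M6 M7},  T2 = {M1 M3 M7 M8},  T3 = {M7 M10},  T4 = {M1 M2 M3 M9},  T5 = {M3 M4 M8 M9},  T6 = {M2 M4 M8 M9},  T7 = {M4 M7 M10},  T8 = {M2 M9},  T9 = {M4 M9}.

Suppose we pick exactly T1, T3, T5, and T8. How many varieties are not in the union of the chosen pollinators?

Union of T1, T3, T5, T8 = {M2, M3, M4, M5, M6, M7, M8, M9, M10}.
Not covered: M1 — 1 variety.

1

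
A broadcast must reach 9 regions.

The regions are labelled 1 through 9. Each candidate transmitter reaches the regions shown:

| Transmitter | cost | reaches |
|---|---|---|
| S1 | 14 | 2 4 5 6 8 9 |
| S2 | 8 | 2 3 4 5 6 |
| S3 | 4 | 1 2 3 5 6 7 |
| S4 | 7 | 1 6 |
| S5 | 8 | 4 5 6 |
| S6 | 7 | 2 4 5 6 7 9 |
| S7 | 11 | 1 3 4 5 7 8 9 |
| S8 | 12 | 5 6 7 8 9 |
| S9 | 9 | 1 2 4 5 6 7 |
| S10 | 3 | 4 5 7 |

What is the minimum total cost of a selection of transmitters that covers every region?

15

S3, S7 together cover every region (S3 ∪ S7 = {1, 2, 3, 4, 5, 6, 7, 8, 9}); total cost 4 + 11 = 15.
The greedy pick S3, S10, S7 costs 18; no covering selection beats 15.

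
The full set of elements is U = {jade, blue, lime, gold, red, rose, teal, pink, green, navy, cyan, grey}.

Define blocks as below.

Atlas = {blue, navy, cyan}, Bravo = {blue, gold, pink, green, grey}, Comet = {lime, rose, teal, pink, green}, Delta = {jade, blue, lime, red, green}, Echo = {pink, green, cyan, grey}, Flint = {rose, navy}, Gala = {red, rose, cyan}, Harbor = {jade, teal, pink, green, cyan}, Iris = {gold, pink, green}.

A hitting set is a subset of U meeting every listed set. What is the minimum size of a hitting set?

3

The 3 elements {blue, rose, pink} hit every block.
No choice of 2 elements meets every block, so 3 is the minimum.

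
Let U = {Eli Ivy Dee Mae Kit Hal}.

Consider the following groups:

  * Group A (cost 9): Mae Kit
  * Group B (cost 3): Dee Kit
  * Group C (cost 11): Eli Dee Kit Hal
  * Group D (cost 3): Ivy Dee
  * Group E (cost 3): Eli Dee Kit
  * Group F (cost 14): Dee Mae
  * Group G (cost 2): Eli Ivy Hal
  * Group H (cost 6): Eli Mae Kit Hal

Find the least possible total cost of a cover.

9

D, H together cover every item (D ∪ H = {Eli, Ivy, Dee, Mae, Kit, Hal}); total cost 3 + 6 = 9.
The greedy pick G, B, H costs 11; no covering selection beats 9.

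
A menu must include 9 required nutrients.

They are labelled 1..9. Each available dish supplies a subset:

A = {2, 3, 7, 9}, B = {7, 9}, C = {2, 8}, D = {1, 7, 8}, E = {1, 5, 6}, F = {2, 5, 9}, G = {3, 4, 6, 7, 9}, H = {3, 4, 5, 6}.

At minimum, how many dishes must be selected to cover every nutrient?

3

C and E and G together: C ∪ E ∪ G = {1, 2, 3, 4, 5, 6, 7, 8, 9} — every nutrient is covered.
No 2 of the 8 dishes cover everything (all 28 combinations miss at least one nutrient), so 3 is optimal.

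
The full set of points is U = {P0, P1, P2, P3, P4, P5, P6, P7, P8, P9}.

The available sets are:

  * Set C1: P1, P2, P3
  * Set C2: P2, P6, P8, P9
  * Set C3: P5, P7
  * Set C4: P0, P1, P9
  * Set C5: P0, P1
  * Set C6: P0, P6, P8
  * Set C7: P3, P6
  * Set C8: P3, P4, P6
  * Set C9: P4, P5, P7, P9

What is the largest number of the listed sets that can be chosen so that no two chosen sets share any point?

C3, C4, C8 are pairwise disjoint (C3={P5,P7}; C4={P0,P1,P9}; C8={P3,P4,P6}).
Every remaining set overlaps one of these, and no 4 of the listed sets are pairwise disjoint, so 3 is the maximum.

3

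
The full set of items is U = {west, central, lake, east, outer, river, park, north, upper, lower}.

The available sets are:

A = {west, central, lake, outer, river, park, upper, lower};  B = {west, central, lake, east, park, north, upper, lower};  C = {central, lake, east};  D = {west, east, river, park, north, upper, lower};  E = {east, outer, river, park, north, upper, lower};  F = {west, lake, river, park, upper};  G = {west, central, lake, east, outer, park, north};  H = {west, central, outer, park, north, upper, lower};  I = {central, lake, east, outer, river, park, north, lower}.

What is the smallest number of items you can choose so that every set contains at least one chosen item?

2

The 2 items {central, river} hit every set.
No single item lies in every set, so at least 2 are needed and 2 is optimal.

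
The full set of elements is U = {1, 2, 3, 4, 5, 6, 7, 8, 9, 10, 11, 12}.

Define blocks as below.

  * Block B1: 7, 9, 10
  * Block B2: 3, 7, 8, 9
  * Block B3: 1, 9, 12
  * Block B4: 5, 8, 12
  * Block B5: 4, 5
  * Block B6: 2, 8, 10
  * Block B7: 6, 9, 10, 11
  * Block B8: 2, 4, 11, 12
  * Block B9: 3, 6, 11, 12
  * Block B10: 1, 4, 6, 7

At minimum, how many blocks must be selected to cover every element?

B3 and B5 and B6 and B9 and B10 together: B3 ∪ B5 ∪ B6 ∪ B9 ∪ B10 = {1, 2, 3, 4, 5, 6, 7, 8, 9, 10, 11, 12} — every element is covered.
No 4 of the 10 blocks cover everything (all 210 combinations miss at least one element), so 5 is optimal.

5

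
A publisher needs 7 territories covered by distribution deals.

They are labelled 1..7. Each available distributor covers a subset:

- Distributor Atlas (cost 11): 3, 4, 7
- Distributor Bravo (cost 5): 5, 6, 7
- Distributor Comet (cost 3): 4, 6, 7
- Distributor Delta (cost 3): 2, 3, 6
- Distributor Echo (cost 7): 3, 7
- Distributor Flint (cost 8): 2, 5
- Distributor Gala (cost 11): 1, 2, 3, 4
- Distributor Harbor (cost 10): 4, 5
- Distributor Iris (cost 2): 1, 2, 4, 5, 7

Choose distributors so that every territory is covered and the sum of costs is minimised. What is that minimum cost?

Delta, Iris together cover every territory (Delta ∪ Iris = {1, 2, 3, 4, 5, 6, 7}); total cost 3 + 2 = 5.
No covering selection has total cost below 5.

5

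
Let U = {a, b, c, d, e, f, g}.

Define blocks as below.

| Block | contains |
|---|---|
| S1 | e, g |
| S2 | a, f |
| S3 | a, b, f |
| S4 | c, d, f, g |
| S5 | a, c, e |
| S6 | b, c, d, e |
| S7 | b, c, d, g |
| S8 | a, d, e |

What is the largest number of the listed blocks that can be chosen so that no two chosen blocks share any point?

2

S2, S7 are pairwise disjoint (S2={a,f}; S7={b,c,d,g}).
Every remaining block overlaps one of these, and no 3 of the listed blocks are pairwise disjoint, so 2 is the maximum.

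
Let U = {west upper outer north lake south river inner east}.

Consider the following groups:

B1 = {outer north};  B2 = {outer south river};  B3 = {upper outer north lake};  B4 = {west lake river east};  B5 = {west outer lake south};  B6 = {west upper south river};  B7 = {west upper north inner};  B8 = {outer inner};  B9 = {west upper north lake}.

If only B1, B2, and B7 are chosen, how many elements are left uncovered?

Union of B1, B2, B7 = {west, upper, outer, north, south, river, inner}.
Not covered: lake, east — 2 elements.

2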